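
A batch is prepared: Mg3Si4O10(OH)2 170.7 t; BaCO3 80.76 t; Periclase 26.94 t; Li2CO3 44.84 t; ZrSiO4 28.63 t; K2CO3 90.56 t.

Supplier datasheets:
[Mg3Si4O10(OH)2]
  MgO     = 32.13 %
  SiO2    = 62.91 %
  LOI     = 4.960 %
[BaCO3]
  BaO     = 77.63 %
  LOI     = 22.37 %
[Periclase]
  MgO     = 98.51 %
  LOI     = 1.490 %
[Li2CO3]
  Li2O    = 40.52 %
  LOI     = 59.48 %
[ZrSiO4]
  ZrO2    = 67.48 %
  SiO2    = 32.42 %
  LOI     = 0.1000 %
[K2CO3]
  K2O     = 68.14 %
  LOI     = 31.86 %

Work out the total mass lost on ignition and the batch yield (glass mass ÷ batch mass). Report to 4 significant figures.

Every computation keeps full precision from start to finish — values along the way appear rounded to 4 significant figures on the page. Each reported figure carries a single rounding; the derived quantities (totals, ignition loss, six oxide percentages, glass mass, yield) are computed from the batch weights for 359.9 t of glass at exact precision as written in question or answer.
Ignition loss by material:
  Mg3Si4O10(OH)2: 170.7 × 0.04960 = 8.467 t
  BaCO3: 80.76 × 0.2237 = 18.07 t
  Periclase: 26.94 × 0.01490 = 0.4014 t
  Li2CO3: 44.84 × 0.5948 = 26.67 t
  ZrSiO4: 28.63 × 0.001000 = 0.02863 t
  K2CO3: 90.56 × 0.3186 = 28.85 t
Total LOI = 82.49 t
Glass = batch − LOI = 442.4 − 82.49 = 359.9 t

LOI loss = 82.49 t; glass = 359.9 t; yield = 81.36%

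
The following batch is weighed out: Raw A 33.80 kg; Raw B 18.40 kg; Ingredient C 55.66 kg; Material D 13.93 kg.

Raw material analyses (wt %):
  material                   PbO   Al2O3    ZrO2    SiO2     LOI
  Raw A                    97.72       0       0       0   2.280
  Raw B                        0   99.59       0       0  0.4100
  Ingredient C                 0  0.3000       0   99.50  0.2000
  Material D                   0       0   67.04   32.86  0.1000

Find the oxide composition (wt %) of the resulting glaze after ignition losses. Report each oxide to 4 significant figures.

Each numeric step holds exact precision through every step; working values are displayed, with 4-significant-figure rounding, in the printout — a single rounding finalizes every reported result. All derived quantities, including totals, four oxide percentages, net glass mass, yield, ignition loss, are re-derived starting from the weights per 120.8 kg of glass in exact precision, as set out in the problem or the answer.
What the batch supplies per oxide:
  PbO: 33.80·0.9772 = 33.03 kg
  Al2O3: 18.40·0.9959 + 55.66·0.003000 = 18.49 kg
  ZrO2: 13.93·0.6704 = 9.339 kg
  SiO2: 55.66·0.9950 + 13.93·0.3286 = 59.96 kg
LOI: 33.80·0.02280 + 18.40·0.004100 + 55.66·0.002000 + 13.93·0.001000 = 0.9713 kg
Resulting glass, batch − LOI: 121.8 − 0.9713 = 120.8 kg (= the summed oxide contributions)
each oxide over glass, ×100, is wt %

Glass mass = 120.8 kg (batch 121.8 − LOI 0.9713).
Composition: PbO 27.34%, Al2O3 15.31%, ZrO2 7.729%, SiO2 49.63%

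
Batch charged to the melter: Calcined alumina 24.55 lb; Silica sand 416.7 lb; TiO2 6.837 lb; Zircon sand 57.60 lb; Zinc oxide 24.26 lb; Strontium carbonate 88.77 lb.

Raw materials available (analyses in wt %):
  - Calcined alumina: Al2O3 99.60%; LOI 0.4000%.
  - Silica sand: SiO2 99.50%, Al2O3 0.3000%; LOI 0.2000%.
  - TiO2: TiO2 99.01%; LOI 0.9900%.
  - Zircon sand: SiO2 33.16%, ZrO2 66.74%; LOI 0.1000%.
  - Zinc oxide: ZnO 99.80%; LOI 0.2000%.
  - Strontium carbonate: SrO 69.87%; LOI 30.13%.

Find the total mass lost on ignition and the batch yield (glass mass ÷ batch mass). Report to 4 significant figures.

Mid-chain values appear, with 4-significant-figure rounding, between the steps. The working math runs at full float precision through the solve; every reported value is rounded once only. The derived quantities are recomputed starting from the weights on 590.9 lb of glass in full precision (yield, ignition loss, totals, six oxide percentages, net glass mass), as quoted within problem or answer.
Loss on ignition, line by line:
  Calcined alumina: 24.55 × 0.004000 = 0.09820 lb
  Silica sand: 416.7 × 0.002000 = 0.8334 lb
  TiO2: 6.837 × 0.009900 = 0.06769 lb
  Zircon sand: 57.60 × 0.001000 = 0.05760 lb
  Zinc oxide: 24.26 × 0.002000 = 0.04852 lb
  Strontium carbonate: 88.77 × 0.3013 = 26.75 lb
Total LOI = 27.85 lb
Glass = batch − LOI = 618.7 − 27.85 = 590.9 lb

LOI loss = 27.85 lb; glass = 590.9 lb; yield = 95.50%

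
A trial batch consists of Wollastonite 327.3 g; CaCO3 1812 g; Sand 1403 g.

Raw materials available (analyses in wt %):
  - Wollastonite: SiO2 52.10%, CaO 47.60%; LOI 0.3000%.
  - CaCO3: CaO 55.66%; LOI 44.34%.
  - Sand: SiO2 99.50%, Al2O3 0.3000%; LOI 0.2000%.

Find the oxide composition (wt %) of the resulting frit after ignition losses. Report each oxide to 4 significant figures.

Intermediates are shown, with 4-significant-digit rounding, in the printout; all arithmetic holds full precision all the way through — a single rounding finalizes every reported figure — derived quantities, which include three oxide percentages, ignition loss, net glass mass, yield, totals, are re-derived in full float precision, as they appear in problem or answer, from the batch weights per 2735 g of glass.
Oxide-by-oxide delivered mass:
  SiO2: 327.3·0.5210 + 1403·0.9950 = 1567 g
  Al2O3: 1403·0.003000 = 4.209 g
  CaO: 327.3·0.4760 + 1812·0.5566 = 1164 g
LOI: 327.3·0.003000 + 1812·0.4434 + 1403·0.002000 = 807.2 g
The glass mass, total less LOI, = 3542 − 807.2 = 2735 g (= Σ oxide masses)
wt %: oxide over glass, times 100

Glass mass = 2735 g (batch 3542 − LOI 807.2).
Composition: SiO2 57.27%, Al2O3 0.1539%, CaO 42.57%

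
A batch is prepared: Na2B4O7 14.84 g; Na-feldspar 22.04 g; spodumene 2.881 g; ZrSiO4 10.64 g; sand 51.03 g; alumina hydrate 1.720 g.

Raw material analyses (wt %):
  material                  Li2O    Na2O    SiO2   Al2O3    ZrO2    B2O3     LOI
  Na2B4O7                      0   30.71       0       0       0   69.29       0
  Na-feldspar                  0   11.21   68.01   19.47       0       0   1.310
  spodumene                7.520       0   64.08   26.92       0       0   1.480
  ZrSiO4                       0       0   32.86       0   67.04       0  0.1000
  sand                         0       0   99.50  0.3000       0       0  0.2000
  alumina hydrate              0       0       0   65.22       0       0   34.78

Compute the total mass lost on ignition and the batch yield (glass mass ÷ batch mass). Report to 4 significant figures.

LOI loss = 1.042 g; glass = 102.1 g; yield = 98.99%

The whole derivation keeps exact precision at every stage; intermediates are printed (rounded to four significant figures) when written out — every reported figure is rounded exactly once — derived quantities are carried at full float precision (glass mass, the yield, LOI, totals, the six compositions) using the weight values per 102.1 g of glass as set out in either problem or answer.
Each material's LOI contribution:
  Na2B4O7: 14.84 × 0 = 0 g
  Na-feldspar: 22.04 × 0.01310 = 0.2887 g
  spodumene: 2.881 × 0.01480 = 0.04264 g
  ZrSiO4: 10.64 × 0.001000 = 0.01064 g
  sand: 51.03 × 0.002000 = 0.1021 g
  alumina hydrate: 1.720 × 0.3478 = 0.5982 g
Total LOI = 1.042 g
Glass = batch − LOI = 103.2 − 1.042 = 102.1 g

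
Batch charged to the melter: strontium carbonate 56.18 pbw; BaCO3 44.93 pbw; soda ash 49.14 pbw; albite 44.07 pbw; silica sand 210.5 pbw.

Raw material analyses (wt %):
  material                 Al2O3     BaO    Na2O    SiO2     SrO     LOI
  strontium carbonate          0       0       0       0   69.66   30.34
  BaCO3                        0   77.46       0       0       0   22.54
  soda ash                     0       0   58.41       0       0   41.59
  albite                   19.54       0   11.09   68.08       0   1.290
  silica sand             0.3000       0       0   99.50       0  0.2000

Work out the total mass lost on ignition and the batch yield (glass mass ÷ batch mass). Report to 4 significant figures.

LOI loss = 48.60 pbw; glass = 356.2 pbw; yield = 87.99%

Every computation holds full float precision at every stage. Intermediates are displayed, with 4-significant-figure rounding, as written — a single rounding produces every reported number. All derived quantities (LOI, the totals, net glass mass, yield, the five compositions) are recomputed starting from the weights per 356.2 pbw of glass at full float precision, exactly as printed in either problem or answer.
LOI of each material in turn:
  strontium carbonate: 56.18 × 0.3034 = 17.05 pbw
  BaCO3: 44.93 × 0.2254 = 10.13 pbw
  soda ash: 49.14 × 0.4159 = 20.44 pbw
  albite: 44.07 × 0.01290 = 0.5685 pbw
  silica sand: 210.5 × 0.002000 = 0.4210 pbw
Total LOI = 48.60 pbw
Glass = batch − LOI = 404.8 − 48.60 = 356.2 pbw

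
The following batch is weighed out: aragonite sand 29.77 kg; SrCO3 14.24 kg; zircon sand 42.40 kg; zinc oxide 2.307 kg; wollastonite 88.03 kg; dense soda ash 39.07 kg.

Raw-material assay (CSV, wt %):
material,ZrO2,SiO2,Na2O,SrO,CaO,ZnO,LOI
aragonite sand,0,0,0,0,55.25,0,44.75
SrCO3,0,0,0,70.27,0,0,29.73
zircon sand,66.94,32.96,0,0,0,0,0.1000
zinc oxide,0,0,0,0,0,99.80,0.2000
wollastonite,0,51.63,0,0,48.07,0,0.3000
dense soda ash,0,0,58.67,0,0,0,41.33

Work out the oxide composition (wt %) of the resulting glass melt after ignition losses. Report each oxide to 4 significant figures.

Intermediates are shown (rounded to 4 significant figures) in the working — all arithmetic maintains full float precision in every operation — a single rounding yields every reported number. All derived quantities are re-derived using the weight values per 181.8 kg of glass in full float precision (glass mass, the totals, six oxide percentages, LOI, the yield), as written in the question or the answer.
Oxide-by-oxide delivered mass:
  ZrO2: 42.40·0.6694 = 28.38 kg
  SiO2: 42.40·0.3296 + 88.03·0.5163 = 59.42 kg
  Na2O: 39.07·0.5867 = 22.92 kg
  SrO: 14.24·0.7027 = 10.01 kg
  CaO: 29.77·0.5525 + 88.03·0.4807 = 58.76 kg
  ZnO: 2.307·0.9980 = 2.302 kg
LOI: 29.77·0.4475 + 14.24·0.2973 + 42.40·0.001000 + 2.307·0.002000 + 88.03·0.003000 + 39.07·0.4133 = 34.01 kg
Resulting glass, batch − LOI: 215.8 − 34.01 = 181.8 kg (= Σ oxide masses)
percent by weight: oxide/glass ×100

Glass mass = 181.8 kg (batch 215.8 − LOI 34.01).
Composition: ZrO2 15.61%, SiO2 32.69%, Na2O 12.61%, SrO 5.504%, CaO 32.32%, ZnO 1.266%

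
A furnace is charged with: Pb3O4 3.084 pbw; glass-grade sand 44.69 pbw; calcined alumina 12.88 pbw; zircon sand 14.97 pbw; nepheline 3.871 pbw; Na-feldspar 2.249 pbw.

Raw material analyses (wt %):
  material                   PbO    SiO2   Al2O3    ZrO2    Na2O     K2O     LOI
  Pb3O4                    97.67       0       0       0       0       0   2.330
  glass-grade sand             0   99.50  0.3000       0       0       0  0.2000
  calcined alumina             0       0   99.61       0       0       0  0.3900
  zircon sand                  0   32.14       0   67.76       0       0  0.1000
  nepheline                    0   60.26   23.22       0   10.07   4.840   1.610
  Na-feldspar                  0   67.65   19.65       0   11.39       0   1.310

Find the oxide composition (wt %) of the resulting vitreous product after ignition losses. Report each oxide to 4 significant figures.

Glass mass = 81.43 pbw (batch 81.74 − LOI 0.3182).
Composition: PbO 3.699%, SiO2 65.25%, Al2O3 17.57%, ZrO2 12.46%, Na2O 0.7933%, K2O 0.2301%

All internal work carries full float precision throughout — mid-chain values are displayed (rounded to 4 significant figures) at each printed step; each reported figure is rounded just once. Derived quantities are recomputed in exact precision (totals, glass mass, the six compositions, yield, ignition loss) from the weighed amounts for 81.43 pbw of glass as given in problem or answer.
Oxide-by-oxide delivered mass:
  PbO: 3.084·0.9767 = 3.012 pbw
  SiO2: 44.69·0.9950 + 14.97·0.3214 + 3.871·0.6026 + 2.249·0.6765 = 53.13 pbw
  Al2O3: 44.69·0.003000 + 12.88·0.9961 + 3.871·0.2322 + 2.249·0.1965 = 14.30 pbw
  ZrO2: 14.97·0.6776 = 10.14 pbw
  Na2O: 3.871·0.1007 + 2.249·0.1139 = 0.6460 pbw
  K2O: 3.871·0.04840 = 0.1874 pbw
LOI: 3.084·0.02330 + 44.69·0.002000 + 12.88·0.003900 + 14.97·0.001000 + 3.871·0.01610 + 2.249·0.01310 = 0.3182 pbw
The glass mass, total less LOI, = 81.74 − 0.3182 = 81.43 pbw (= the summed oxide contributions)
percent share: oxide ÷ glass, ×100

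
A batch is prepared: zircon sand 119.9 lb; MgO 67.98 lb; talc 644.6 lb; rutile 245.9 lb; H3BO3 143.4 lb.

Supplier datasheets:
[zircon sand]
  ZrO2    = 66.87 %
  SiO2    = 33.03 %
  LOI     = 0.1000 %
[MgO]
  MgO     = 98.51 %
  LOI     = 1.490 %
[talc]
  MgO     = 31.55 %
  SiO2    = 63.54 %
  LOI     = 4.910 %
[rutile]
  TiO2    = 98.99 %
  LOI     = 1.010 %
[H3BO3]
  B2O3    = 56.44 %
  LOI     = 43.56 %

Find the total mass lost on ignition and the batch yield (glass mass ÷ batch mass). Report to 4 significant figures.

LOI loss = 97.73 lb; glass = 1124 lb; yield = 92.00%

Each numeric step keeps exact precision throughout — in-progress results are displayed rounded to 4 significant figures alongside each step. Each reported number includes exactly one rounding; all derived quantities, including yield, five oxide percentages, net glass mass, LOI, the totals, are rebuilt from the weighed amounts for 1124 lb of glass in exact precision exactly as printed in either problem or answer.
Ignition loss by material:
  zircon sand: 119.9 × 0.001000 = 0.1199 lb
  MgO: 67.98 × 0.01490 = 1.013 lb
  talc: 644.6 × 0.04910 = 31.65 lb
  rutile: 245.9 × 0.01010 = 2.484 lb
  H3BO3: 143.4 × 0.4356 = 62.47 lb
Total LOI = 97.73 lb
Glass = batch − LOI = 1222 − 97.73 = 1124 lb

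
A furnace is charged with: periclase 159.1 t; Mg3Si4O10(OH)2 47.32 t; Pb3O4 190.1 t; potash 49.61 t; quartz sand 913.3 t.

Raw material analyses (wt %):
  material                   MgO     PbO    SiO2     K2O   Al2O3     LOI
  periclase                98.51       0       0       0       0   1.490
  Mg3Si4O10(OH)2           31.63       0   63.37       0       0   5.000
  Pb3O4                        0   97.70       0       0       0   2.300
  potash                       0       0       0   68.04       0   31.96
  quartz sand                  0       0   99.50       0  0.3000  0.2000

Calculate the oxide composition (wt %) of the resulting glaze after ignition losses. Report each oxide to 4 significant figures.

In-progress results are printed, rounded to 4 significant figures, between the steps. Every computation maintains full precision in every operation; exactly one rounding is applied to each reported figure; all derived quantities are carried from the batch weights at 1333 t of glass at full float precision (the yield, glass mass, LOI, totals, five oxide percentages) as they appear in either problem or answer.
Oxide-by-oxide delivered mass:
  MgO: 159.1·0.9851 + 47.32·0.3163 = 171.7 t
  PbO: 190.1·0.9770 = 185.7 t
  SiO2: 47.32·0.6337 + 913.3·0.9950 = 938.7 t
  K2O: 49.61·0.6804 = 33.75 t
  Al2O3: 913.3·0.003000 = 2.740 t
LOI: 159.1·0.01490 + 47.32·0.05000 + 190.1·0.02300 + 49.61·0.3196 + 913.3·0.002000 = 26.79 t
Glass = total batch minus LOI = 1359 − 26.79 = 1333 t (= Σ oxide masses)
percent by weight: oxide/glass ×100

Glass mass = 1333 t (batch 1359 − LOI 26.79).
Composition: MgO 12.88%, PbO 13.94%, SiO2 70.44%, K2O 2.533%, Al2O3 0.2056%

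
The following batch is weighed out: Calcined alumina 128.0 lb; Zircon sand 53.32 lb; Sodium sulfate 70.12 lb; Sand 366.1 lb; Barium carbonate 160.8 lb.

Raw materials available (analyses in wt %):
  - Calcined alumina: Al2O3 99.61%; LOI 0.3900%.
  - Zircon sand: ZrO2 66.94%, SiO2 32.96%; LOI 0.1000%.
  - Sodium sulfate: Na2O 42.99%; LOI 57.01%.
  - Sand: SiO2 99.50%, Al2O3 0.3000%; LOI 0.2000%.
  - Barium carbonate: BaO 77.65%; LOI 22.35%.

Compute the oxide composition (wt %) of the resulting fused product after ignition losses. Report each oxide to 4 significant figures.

In-progress results are printed, rounded to four significant digits, alongside each step — all arithmetic keeps full precision from first step to last. Each reported number takes just one rounding; the derived quantities, including five oxide percentages, the yield, glass mass, totals, ignition loss, are rebuilt from the weighed amounts at 701.1 lb of glass at full precision as quoted within question or answer.
Mass of each oxide from the mix:
  ZrO2: 53.32·0.6694 = 35.69 lb
  BaO: 160.8·0.7765 = 124.9 lb
  SiO2: 53.32·0.3296 + 366.1·0.9950 = 381.8 lb
  Al2O3: 128.0·0.9961 + 366.1·0.003000 = 128.6 lb
  Na2O: 70.12·0.4299 = 30.14 lb
LOI: 128.0·0.003900 + 53.32·0.001000 + 70.12·0.5701 + 366.1·0.002000 + 160.8·0.2235 = 77.20 lb
Glass = total batch minus LOI = 778.3 − 77.20 = 701.1 lb (the oxide masses sum to this)
wt % = 100 × oxide mass / glass mass

Glass mass = 701.1 lb (batch 778.3 − LOI 77.20).
Composition: ZrO2 5.091%, BaO 17.81%, SiO2 54.46%, Al2O3 18.34%, Na2O 4.299%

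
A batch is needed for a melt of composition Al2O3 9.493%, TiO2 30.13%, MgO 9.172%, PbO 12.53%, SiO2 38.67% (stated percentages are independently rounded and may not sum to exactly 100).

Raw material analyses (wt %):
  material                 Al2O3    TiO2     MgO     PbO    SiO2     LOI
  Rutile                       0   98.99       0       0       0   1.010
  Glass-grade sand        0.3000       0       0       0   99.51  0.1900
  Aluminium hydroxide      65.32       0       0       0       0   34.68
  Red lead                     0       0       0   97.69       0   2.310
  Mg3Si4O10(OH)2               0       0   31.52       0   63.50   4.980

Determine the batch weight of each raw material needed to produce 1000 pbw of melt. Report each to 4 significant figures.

The intermediate values are printed rounded off to 4 significant digits as written; each numeric step runs at exact precision throughout; every reported figure takes just one rounding. The derived quantities (LOI, the five compositions, the yield, totals, net glass mass) are re-derived at full float precision starting from the weights at 1000 pbw of glass, as written in either problem or answer.
Per-oxide target masses for 1000 pbw melt:
  Al2O3: 9.493% × 1000 = 94.93 pbw
  TiO2: 30.13% × 1000 = 301.3 pbw
  MgO: 9.172% × 1000 = 91.72 pbw
  PbO: 12.53% × 1000 = 125.3 pbw
  SiO2: 38.67% × 1000 = 386.7 pbw
Per-oxide balance check given the weights on record, at the basis given (delivered sums recover each target net of answer rounding effects):
  Al2O3: 202.9·0.003000 + 144.4·0.6532 = 94.93 pbw (target 94.93 pbw)
  TiO2: 304.4·0.9899 = 301.3 pbw (target 301.3 pbw)
  MgO: 291.0·0.3152 = 91.72 pbw (target 91.72 pbw)
  PbO: 128.3·0.9769 = 125.3 pbw (target 125.3 pbw)
  SiO2: 202.9·0.9951 + 291.0·0.6350 = 386.7 pbw (target 386.7 pbw)
Glass-mass sanity pass: whole batch net of LOI = 1000 pbw (oxide target masses add up to 1000 pbw; basis as stated: 1000 pbw — deltas are rounding alone).
Total batch = Σ batch = 1071 pbw; loss to ignition Σ batch·LOI = 70.99 pbw; as yield: glass ÷ batch → 93.37%.

Batch per 1000 pbw melt:
  Rutile: 304.4 pbw
  Glass-grade sand: 202.9 pbw
  Aluminium hydroxide: 144.4 pbw
  Red lead: 128.3 pbw
  Mg3Si4O10(OH)2: 291.0 pbw
Total batch = 1071 pbw; LOI loss = 70.99 pbw; yield = 93.37%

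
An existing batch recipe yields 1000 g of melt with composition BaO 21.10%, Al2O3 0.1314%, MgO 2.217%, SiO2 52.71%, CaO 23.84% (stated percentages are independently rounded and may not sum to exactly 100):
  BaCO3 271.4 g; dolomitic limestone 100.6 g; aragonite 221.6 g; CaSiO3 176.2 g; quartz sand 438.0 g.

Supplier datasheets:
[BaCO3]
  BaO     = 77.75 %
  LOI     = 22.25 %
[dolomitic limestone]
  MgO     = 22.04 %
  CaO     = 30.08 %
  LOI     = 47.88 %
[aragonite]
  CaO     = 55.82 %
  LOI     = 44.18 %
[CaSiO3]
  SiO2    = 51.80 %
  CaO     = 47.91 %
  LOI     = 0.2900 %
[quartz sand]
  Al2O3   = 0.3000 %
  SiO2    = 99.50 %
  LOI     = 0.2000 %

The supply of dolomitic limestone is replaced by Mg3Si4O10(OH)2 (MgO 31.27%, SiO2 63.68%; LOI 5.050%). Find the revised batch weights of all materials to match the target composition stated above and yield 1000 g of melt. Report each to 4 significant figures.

Revised batch per 1000 g melt:
  BaCO3: 271.4 g
  Mg3Si4O10(OH)2: 70.90 g
  aragonite: 350.6 g
  CaSiO3: 89.08 g
  quartz sand: 438.0 g
Total batch = 1220 g; LOI loss = 220.0 g

All arithmetic runs at full precision in every operation. Intermediates are shown (rounded to four significant digits) at each printed step — each reported result is rounded only once. Derived quantities (the totals, ignition loss, yield, net glass mass, the five compositions) are carried from the weighed amounts on 1000 g of glass at full precision as they appear in the problem or answer text.
Target masses of each oxide per 1000 g melt:
  BaO: 21.10% × 1000 = 211.0 g
  Al2O3: 0.1314% × 1000 = 1.314 g
  MgO: 2.217% × 1000 = 22.17 g
  SiO2: 52.71% × 1000 = 527.1 g
  CaO: 23.84% × 1000 = 238.4 g
Checking each oxide sum with the batch weights as given, under the basis named above (summed amounts equal target values once rounding is allowed for):
  BaO: 271.4·0.7775 = 211.0 g (target 211.0 g)
  Al2O3: 438.0·0.003000 = 1.314 g (target 1.314 g)
  MgO: 70.90·0.3127 = 22.17 g (target 22.17 g)
  SiO2: 70.90·0.6368 + 89.08·0.5180 + 438.0·0.9950 = 527.1 g (target 527.1 g)
  CaO: 350.6·0.5582 + 89.08·0.4791 = 238.4 g (target 238.4 g)
Glass-mass sanity pass: batch total minus LOI = 1000 g (targets for the oxides total 1000 g; the stated basis being 1000 g — gaps are rounding artifacts).
Batch total: Σ batch = 1220 g; LOI loss = Σ batch·LOI = 220.0 g; the yield ratio, glass ÷ batch: 81.97%.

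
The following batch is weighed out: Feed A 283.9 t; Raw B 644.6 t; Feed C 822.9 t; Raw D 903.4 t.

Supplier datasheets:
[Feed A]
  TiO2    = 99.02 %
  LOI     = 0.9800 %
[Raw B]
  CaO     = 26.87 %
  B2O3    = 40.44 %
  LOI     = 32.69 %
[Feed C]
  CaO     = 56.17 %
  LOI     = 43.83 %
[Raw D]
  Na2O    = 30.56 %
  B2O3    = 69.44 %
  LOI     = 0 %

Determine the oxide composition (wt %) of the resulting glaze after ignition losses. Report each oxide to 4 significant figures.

Glass mass = 2081 t (batch 2655 − LOI 574.2).
Composition: CaO 30.54%, Na2O 13.27%, TiO2 13.51%, B2O3 42.68%

The whole derivation keeps exact precision end to end; intermediates appear, with 4-significant-figure rounding, on the page; each reported value is rounded only once — derived quantities (four oxide percentages, the totals, LOI, net glass mass, yield) are rebuilt in exact precision from the weighed amounts at 2081 t of glass as quoted within either problem or answer.
Delivered oxide masses:
  CaO: 644.6·0.2687 + 822.9·0.5617 = 635.4 t
  Na2O: 903.4·0.3056 = 276.1 t
  TiO2: 283.9·0.9902 = 281.1 t
  B2O3: 644.6·0.4044 + 903.4·0.6944 = 888.0 t
LOI: 283.9·0.009800 + 644.6·0.3269 + 822.9·0.4383 = 574.2 t
Net of LOI, the glass mass = 2655 − 574.2 = 2081 t (= Σ oxide masses)
each wt % is 100 × oxide ÷ glass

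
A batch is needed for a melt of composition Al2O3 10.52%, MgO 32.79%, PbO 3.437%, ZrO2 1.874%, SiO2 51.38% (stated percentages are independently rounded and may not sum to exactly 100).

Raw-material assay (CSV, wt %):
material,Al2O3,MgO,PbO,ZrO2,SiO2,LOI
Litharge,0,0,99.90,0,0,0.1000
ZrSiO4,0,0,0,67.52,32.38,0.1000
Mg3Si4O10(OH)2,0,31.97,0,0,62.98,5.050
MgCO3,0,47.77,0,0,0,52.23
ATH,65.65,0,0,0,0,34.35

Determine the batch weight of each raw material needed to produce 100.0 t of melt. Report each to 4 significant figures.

Batch per 100.0 t melt:
  Litharge: 3.440 t
  ZrSiO4: 2.775 t
  Mg3Si4O10(OH)2: 80.15 t
  MgCO3: 15.00 t
  ATH: 16.02 t
Total batch = 117.4 t; LOI loss = 17.39 t; yield = 85.18%

In-progress results are printed rounded off to 4 significant figures when written out. All arithmetic maintains full precision at every stage. Every reported figure receives exactly one rounding; derived quantities are rebuilt in full float precision (yield, glass mass, ignition loss, the totals, five oxide percentages) starting from the weights per 100.0 t of glass, as quoted within question or answer.
Oxide mass targets, per 100.0 t melt:
  Al2O3: 10.52% × 100.0 = 10.52 t
  MgO: 32.79% × 100.0 = 32.79 t
  PbO: 3.437% × 100.0 = 3.437 t
  ZrO2: 1.874% × 100.0 = 1.874 t
  SiO2: 51.38% × 100.0 = 51.38 t
A balance pass over the oxides, with the batch weights as given, relative to the basis at hand (each sum matches its target mass modulo rounding of the values):
  Al2O3: 16.02·0.6565 = 10.52 t (target 10.52 t)
  MgO: 80.15·0.3197 + 15.00·0.4777 = 32.79 t (target 32.79 t)
  PbO: 3.440·0.9990 = 3.437 t (target 3.437 t)
  ZrO2: 2.775·0.6752 = 1.874 t (target 1.874 t)
  SiO2: 2.775·0.3238 + 80.15·0.6298 = 51.38 t (target 51.38 t)
Glass-mass closure: Σ batch − LOI loss = 99.99 t (oxide target masses add up to 100.0 t; the stated basis being 100.0 t — rounding explains the deltas).
Batch grand total — Σ batch = 117.4 t; ignition loss, Σ(batch × LOI) = 17.39 t; the yield ratio, glass ÷ batch: 85.18%.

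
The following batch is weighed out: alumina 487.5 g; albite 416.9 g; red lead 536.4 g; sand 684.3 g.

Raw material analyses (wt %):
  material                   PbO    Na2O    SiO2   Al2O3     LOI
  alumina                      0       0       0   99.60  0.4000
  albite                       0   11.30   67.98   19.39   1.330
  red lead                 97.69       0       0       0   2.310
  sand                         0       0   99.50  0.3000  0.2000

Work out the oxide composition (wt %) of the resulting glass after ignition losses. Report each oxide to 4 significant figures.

Mid-chain values are shown rounded off to 4 significant figures in the printout; all arithmetic carries full float precision at each step; a single rounding completes each reported number. All derived quantities, which include ignition loss, the totals, the four compositions, net glass mass, the yield, are re-derived in full float precision, exactly as printed in question or answer, from the weighed amounts at 2104 g of glass.
Oxide-by-oxide delivered mass:
  PbO: 536.4·0.9769 = 524.0 g
  Na2O: 416.9·0.1130 = 47.11 g
  SiO2: 416.9·0.6798 + 684.3·0.9950 = 964.3 g
  Al2O3: 487.5·0.9960 + 416.9·0.1939 + 684.3·0.003000 = 568.4 g
LOI: 487.5·0.004000 + 416.9·0.01330 + 536.4·0.02310 + 684.3·0.002000 = 21.25 g
Net of LOI, the glass mass = 2125 − 21.25 = 2104 g (matching Σ of the oxides)
each wt % is 100 × oxide ÷ glass

Glass mass = 2104 g (batch 2125 − LOI 21.25).
Composition: PbO 24.91%, Na2O 2.239%, SiO2 45.83%, Al2O3 27.02%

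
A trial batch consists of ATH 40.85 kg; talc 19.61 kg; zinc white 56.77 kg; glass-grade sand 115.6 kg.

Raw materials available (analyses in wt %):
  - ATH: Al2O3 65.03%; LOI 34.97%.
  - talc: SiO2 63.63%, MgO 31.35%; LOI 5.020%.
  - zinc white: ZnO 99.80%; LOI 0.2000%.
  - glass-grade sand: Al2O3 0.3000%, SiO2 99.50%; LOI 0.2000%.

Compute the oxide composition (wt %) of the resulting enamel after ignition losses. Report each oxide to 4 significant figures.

Glass mass = 217.2 kg (batch 232.8 − LOI 15.61).
Composition: Al2O3 12.39%, ZnO 26.08%, SiO2 58.70%, MgO 2.830%

Working values appear rounded to 4 significant figures across the worked steps; every computation maintains exact precision in all steps. A single rounding finalizes every reported value — derived quantities (yield, LOI, glass mass, the four compositions, the totals) are recomputed from the weighed amounts per 217.2 kg of glass at exact precision, as set out in problem or answer.
Mass of each oxide from the mix:
  Al2O3: 40.85·0.6503 + 115.6·0.003000 = 26.91 kg
  ZnO: 56.77·0.9980 = 56.66 kg
  SiO2: 19.61·0.6363 + 115.6·0.9950 = 127.5 kg
  MgO: 19.61·0.3135 = 6.148 kg
LOI: 40.85·0.3497 + 19.61·0.05020 + 56.77·0.002000 + 115.6·0.002000 = 15.61 kg
Resulting glass, batch − LOI: 232.8 − 15.61 = 217.2 kg (= the summed oxide contributions)
percent by weight: oxide/glass ×100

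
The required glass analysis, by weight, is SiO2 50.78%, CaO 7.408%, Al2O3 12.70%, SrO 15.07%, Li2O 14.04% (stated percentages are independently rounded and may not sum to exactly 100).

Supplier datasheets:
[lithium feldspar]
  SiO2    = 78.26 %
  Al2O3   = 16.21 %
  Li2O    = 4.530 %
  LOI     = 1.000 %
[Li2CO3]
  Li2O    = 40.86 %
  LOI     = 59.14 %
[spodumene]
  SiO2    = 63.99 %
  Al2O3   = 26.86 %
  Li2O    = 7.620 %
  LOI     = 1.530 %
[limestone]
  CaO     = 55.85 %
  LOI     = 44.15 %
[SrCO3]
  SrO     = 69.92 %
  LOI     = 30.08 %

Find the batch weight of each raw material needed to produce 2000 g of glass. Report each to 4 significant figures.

Batch per 2000 g glass:
  lithium feldspar: 1035 g
  Li2CO3: 512.6 g
  spodumene: 320.7 g
  limestone: 265.3 g
  SrCO3: 431.1 g
Total batch = 2565 g; LOI loss = 565.2 g; yield = 77.96%

Values along the way are displayed with 4-significant-figure rounding at each printed step; all arithmetic runs at exact precision throughout. Every reported value is rounded just once. Derived quantities (glass mass, yield, the five compositions, totals, LOI) are carried at full float precision from the weighed amounts for 2000 g of glass, exactly as printed in either problem or answer.
Target oxide masses per 2000 g glass:
  SiO2: 50.78% × 2000 = 1016 g
  CaO: 7.408% × 2000 = 148.2 g
  Al2O3: 12.70% × 2000 = 254.0 g
  SrO: 15.07% × 2000 = 301.4 g
  Li2O: 14.04% × 2000 = 280.8 g
Verifying the oxide balance with the batch weights as given, per the basis as stated (sums match the target masses inside rounding margins):
  SiO2: 1035·0.7826 + 320.7·0.6399 = 1015 g (target 1016 g)
  CaO: 265.3·0.5585 = 148.2 g (target 148.2 g)
  Al2O3: 1035·0.1621 + 320.7·0.2686 = 253.9 g (target 254.0 g)
  SrO: 431.1·0.6992 = 301.4 g (target 301.4 g)
  Li2O: 1035·0.04530 + 512.6·0.4086 + 320.7·0.07620 = 280.8 g (target 280.8 g)
The glass-mass cross-check: Σ batch − LOI loss = 1999 g (the Σ of target masses is 2000 g; the stated basis being 2000 g — gaps are rounding artifacts).
Batch grand total — Σ batch = 2565 g; the LOI term Σ batch·LOI equals 565.2 g; yield: glass divided by total = 77.96%.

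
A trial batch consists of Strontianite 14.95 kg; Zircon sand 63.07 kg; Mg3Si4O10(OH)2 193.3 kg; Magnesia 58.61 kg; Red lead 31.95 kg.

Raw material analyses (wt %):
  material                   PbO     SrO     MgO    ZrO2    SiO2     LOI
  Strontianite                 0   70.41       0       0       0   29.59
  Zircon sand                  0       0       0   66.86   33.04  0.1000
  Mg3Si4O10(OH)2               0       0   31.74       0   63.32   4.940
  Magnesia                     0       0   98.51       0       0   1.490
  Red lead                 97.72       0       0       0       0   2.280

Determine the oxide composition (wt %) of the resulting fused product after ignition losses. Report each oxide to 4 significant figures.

Glass mass = 346.2 kg (batch 361.9 − LOI 15.64).
Composition: PbO 9.017%, SrO 3.040%, MgO 34.40%, ZrO2 12.18%, SiO2 41.37%

Values along the way are printed, rounded to 4 significant figures, within the worked lines. All arithmetic holds full float precision in all steps — each reported figure is rounded just once. The derived quantities are rebuilt in full float precision (glass mass, yield, totals, the five compositions, ignition loss) starting from the weights per 346.2 kg of glass exactly as shown in problem or answer.
Mass of each oxide from the mix:
  PbO: 31.95·0.9772 = 31.22 kg
  SrO: 14.95·0.7041 = 10.53 kg
  MgO: 193.3·0.3174 + 58.61·0.9851 = 119.1 kg
  ZrO2: 63.07·0.6686 = 42.17 kg
  SiO2: 63.07·0.3304 + 193.3·0.6332 = 143.2 kg
LOI: 14.95·0.2959 + 63.07·0.001000 + 193.3·0.04940 + 58.61·0.01490 + 31.95·0.02280 = 15.64 kg
The glass mass, total less LOI, = 361.9 − 15.64 = 346.2 kg (= Σ oxide masses)
wt %: oxide over glass, times 100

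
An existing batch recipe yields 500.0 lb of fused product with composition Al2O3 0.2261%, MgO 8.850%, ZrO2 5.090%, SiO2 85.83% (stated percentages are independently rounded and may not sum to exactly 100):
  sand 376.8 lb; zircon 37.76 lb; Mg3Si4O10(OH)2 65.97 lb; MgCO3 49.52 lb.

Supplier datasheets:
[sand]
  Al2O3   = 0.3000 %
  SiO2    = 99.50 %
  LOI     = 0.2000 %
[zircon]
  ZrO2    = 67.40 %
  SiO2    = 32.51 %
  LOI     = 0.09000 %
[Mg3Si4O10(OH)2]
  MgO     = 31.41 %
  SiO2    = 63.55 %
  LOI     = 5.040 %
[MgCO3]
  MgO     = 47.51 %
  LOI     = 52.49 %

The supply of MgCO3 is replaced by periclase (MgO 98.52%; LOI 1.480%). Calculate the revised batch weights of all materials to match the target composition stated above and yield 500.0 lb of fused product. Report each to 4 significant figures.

Revised batch per 500.0 lb fused product:
  sand: 376.8 lb
  zircon: 37.76 lb
  Mg3Si4O10(OH)2: 65.97 lb
  periclase: 23.88 lb
Total batch = 504.4 lb; LOI loss = 4.466 lb

Values along the way are printed, rounded to four significant figures, in the working. Each numeric step keeps exact precision through every step — every reported figure undergoes a single rounding. The derived quantities are carried at full precision (yield, the totals, ignition loss, net glass mass, four oxide percentages) starting from the weights at 500.0 lb of glass, exactly as printed in question or answer.
Target oxide masses per 500.0 lb fused product:
  Al2O3: 0.2261% × 500.0 = 1.130 lb
  MgO: 8.850% × 500.0 = 44.25 lb
  ZrO2: 5.090% × 500.0 = 25.45 lb
  SiO2: 85.83% × 500.0 = 429.2 lb
Checking each oxide sum applying the batch weights above, per the basis as stated (summed amounts equal target values once rounding is allowed for):
  Al2O3: 376.8·0.003000 = 1.130 lb (target 1.130 lb)
  MgO: 65.97·0.3141 + 23.88·0.9852 = 44.25 lb (target 44.25 lb)
  ZrO2: 37.76·0.6740 = 25.45 lb (target 25.45 lb)
  SiO2: 376.8·0.9950 + 37.76·0.3251 + 65.97·0.6355 = 429.1 lb (target 429.2 lb)
The glass-mass cross-check: the batch minus its LOI: 499.9 lb (per-oxide target masses sum to 500.0 lb; stated basis 500.0 lb — differing by rounding only).
Adding the batch up: Σ batch = 504.4 lb; ignition loss, Σ(batch × LOI) = 4.466 lb; yield = glass ÷ total batch = 99.11%.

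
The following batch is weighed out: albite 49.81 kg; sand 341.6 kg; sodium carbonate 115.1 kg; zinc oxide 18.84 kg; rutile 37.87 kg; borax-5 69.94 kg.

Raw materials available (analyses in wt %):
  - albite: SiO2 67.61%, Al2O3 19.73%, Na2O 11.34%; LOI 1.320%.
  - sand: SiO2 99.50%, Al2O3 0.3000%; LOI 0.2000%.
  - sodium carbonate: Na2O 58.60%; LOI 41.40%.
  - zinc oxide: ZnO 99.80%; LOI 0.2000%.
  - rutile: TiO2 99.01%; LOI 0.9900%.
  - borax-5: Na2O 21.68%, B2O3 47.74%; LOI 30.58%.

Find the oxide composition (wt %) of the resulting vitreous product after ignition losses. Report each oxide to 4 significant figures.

The intermediate values are displayed rounded off to 4 significant figures alongside each step. Full precision is carried from first step to last. A single rounding finalizes every reported value. Derived quantities, including totals, the six compositions, ignition loss, net glass mass, yield, are computed from the weighed amounts per 562.4 kg of glass at exact precision as set out in the question or the answer.
What the batch supplies per oxide:
  SiO2: 49.81·0.6761 + 341.6·0.9950 = 373.6 kg
  TiO2: 37.87·0.9901 = 37.50 kg
  Al2O3: 49.81·0.1973 + 341.6·0.003000 = 10.85 kg
  Na2O: 49.81·0.1134 + 115.1·0.5860 + 69.94·0.2168 = 88.26 kg
  B2O3: 69.94·0.4774 = 33.39 kg
  ZnO: 18.84·0.9980 = 18.80 kg
LOI: 49.81·0.01320 + 341.6·0.002000 + 115.1·0.4140 + 18.84·0.002000 + 37.87·0.009900 + 69.94·0.3058 = 70.79 kg
Net of LOI, the glass mass = 633.2 − 70.79 = 562.4 kg (= Σ oxide masses)
wt % = oxide mass / glass mass × 100

Glass mass = 562.4 kg (batch 633.2 − LOI 70.79).
Composition: SiO2 66.43%, TiO2 6.667%, Al2O3 1.930%, Na2O 15.69%, B2O3 5.937%, ZnO 3.343%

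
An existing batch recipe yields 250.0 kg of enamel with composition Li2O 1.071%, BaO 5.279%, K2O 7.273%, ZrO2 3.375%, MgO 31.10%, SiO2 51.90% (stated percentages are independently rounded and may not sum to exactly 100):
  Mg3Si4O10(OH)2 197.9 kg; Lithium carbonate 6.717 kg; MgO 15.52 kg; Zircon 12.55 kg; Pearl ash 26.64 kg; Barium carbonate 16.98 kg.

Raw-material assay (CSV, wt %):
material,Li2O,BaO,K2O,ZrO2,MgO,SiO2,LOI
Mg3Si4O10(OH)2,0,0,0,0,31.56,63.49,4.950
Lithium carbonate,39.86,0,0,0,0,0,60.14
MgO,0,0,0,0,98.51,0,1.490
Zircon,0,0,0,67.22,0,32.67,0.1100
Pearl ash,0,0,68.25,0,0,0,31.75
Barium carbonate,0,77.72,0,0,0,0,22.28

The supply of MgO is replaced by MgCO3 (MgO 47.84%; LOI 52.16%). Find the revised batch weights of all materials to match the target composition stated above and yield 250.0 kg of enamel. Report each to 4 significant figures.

Revised batch per 250.0 kg enamel:
  Mg3Si4O10(OH)2: 197.9 kg
  Lithium carbonate: 6.717 kg
  MgCO3: 31.96 kg
  Zircon: 12.55 kg
  Pearl ash: 26.64 kg
  Barium carbonate: 16.98 kg
Total batch = 292.7 kg; LOI loss = 42.76 kg

Working values are rounded off to 4 significant digits when quoted; the working math holds full float precision through every step — each reported number undergoes a single rounding. The derived quantities (net glass mass, the totals, ignition loss, the six compositions, yield) are recomputed from the weighed amounts for 250.0 kg of glass at full precision, as given in either problem or answer.
The oxide mass targets at 250.0 kg enamel:
  Li2O: 1.071% × 250.0 = 2.678 kg
  BaO: 5.279% × 250.0 = 13.20 kg
  K2O: 7.273% × 250.0 = 18.18 kg
  ZrO2: 3.375% × 250.0 = 8.438 kg
  MgO: 31.10% × 250.0 = 77.75 kg
  SiO2: 51.90% × 250.0 = 129.8 kg
Checking each oxide sum on the weights just shown, relative to the basis at hand (sum by sum, the targets are met modulo rounding of the values):
  Li2O: 6.717·0.3986 = 2.677 kg (target 2.678 kg)
  BaO: 16.98·0.7772 = 13.20 kg (target 13.20 kg)
  K2O: 26.64·0.6825 = 18.18 kg (target 18.18 kg)
  ZrO2: 12.55·0.6722 = 8.436 kg (target 8.438 kg)
  MgO: 197.9·0.3156 + 31.96·0.4784 = 77.75 kg (target 77.75 kg)
  SiO2: 197.9·0.6349 + 12.55·0.3267 = 129.7 kg (target 129.8 kg)
Glass-mass bookkeeping: total charge less LOI = 250.0 kg (the Σ of target masses is 250.0 kg; with the basis standing at 250.0 kg — rounding explains the deltas).
Whole-batch sum: Σ batch = 292.7 kg; loss to ignition Σ batch·LOI = 42.76 kg; yield: glass divided by total = 85.39%.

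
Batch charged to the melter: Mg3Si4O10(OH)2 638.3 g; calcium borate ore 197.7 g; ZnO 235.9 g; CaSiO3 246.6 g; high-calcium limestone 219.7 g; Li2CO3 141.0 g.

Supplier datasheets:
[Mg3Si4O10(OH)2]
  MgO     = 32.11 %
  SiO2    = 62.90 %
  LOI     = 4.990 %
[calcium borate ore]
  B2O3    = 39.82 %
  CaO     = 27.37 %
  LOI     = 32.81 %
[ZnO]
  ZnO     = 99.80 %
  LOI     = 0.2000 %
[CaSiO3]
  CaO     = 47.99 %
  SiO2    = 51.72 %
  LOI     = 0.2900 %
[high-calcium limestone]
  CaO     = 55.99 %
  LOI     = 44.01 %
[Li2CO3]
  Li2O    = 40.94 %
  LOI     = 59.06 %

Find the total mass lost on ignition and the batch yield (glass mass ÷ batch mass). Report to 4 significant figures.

Working values appear with 4-significant-digit rounding alongside each step. Each numeric step holds full precision from first step to last. A single rounding produces each reported result — derived quantities (glass mass, the yield, the totals, six oxide percentages, ignition loss) are recomputed from the batch weights on 1401 g of glass at full float precision, as written in either problem or answer.
LOI of each material in turn:
  Mg3Si4O10(OH)2: 638.3 × 0.04990 = 31.85 g
  calcium borate ore: 197.7 × 0.3281 = 64.87 g
  ZnO: 235.9 × 0.002000 = 0.4718 g
  CaSiO3: 246.6 × 0.002900 = 0.7151 g
  high-calcium limestone: 219.7 × 0.4401 = 96.69 g
  Li2CO3: 141.0 × 0.5906 = 83.27 g
Total LOI = 277.9 g
Glass = batch − LOI = 1679 − 277.9 = 1401 g

LOI loss = 277.9 g; glass = 1401 g; yield = 83.45%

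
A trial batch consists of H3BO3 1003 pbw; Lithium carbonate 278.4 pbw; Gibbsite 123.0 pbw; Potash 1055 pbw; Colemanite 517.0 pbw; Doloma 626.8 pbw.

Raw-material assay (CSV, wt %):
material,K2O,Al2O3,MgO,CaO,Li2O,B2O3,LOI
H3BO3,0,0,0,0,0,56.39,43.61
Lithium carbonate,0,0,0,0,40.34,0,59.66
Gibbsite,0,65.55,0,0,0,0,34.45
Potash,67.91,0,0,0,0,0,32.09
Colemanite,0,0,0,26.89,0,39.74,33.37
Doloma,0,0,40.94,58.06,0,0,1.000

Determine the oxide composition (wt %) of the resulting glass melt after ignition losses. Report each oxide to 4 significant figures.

Glass mass = 2440 pbw (batch 3603 − LOI 1163).
Composition: K2O 29.36%, Al2O3 3.304%, MgO 10.52%, CaO 20.61%, Li2O 4.603%, B2O3 31.60%

All arithmetic runs at full float precision at each step — values along the way appear (rounded to 4 significant digits) in the working — exactly one rounding is applied to every reported figure. Derived quantities, including the yield, ignition loss, totals, glass mass, the six compositions, are rebuilt starting from the weights for 2440 pbw of glass at full float precision, precisely as stated by the problem or answer text.
What the batch supplies per oxide:
  K2O: 1055·0.6791 = 716.5 pbw
  Al2O3: 123.0·0.6555 = 80.63 pbw
  MgO: 626.8·0.4094 = 256.6 pbw
  CaO: 517.0·0.2689 + 626.8·0.5806 = 502.9 pbw
  Li2O: 278.4·0.4034 = 112.3 pbw
  B2O3: 1003·0.5639 + 517.0·0.3974 = 771.0 pbw
LOI: 1003·0.4361 + 278.4·0.5966 + 123.0·0.3445 + 1055·0.3209 + 517.0·0.3337 + 626.8·0.01000 = 1163 pbw
Resulting glass, batch − LOI: 3603 − 1163 = 2440 pbw (= the summed oxide contributions)
wt % = oxide mass / glass mass × 100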